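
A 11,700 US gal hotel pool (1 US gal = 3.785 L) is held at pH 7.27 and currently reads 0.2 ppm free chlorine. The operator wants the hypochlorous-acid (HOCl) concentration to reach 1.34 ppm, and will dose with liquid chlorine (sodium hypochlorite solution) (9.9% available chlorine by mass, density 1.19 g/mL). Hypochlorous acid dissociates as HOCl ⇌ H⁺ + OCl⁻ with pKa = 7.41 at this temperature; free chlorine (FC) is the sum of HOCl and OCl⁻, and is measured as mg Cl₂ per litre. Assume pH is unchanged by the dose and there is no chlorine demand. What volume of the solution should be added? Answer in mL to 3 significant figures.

793 mL

Volume: 11,700 US gal × 3.785 L/gal = 44,284 L.
[OCl⁻]/[HOCl] = 10^(pH − pKa) = 10^(7.27 − 7.41) = 0.7244; fraction as HOCl = 1/(1 + 0.7244) = 0.5799.
Free chlorine required for 1.34 ppm HOCl: 1.34 / 0.5799 = 2.311 ppm.
FC to add: 2.311 − 0.2 = 2.111 mg/L as Cl₂.
Cl₂ equivalent: 2.111 mg/L × 44,284 L = 93.47 g.
Product at 9.9% available Cl: 93.47 / 0.099 = 944.2 g.
Volume: 944.2 g ÷ 1.19 g/mL = 793.4 mL.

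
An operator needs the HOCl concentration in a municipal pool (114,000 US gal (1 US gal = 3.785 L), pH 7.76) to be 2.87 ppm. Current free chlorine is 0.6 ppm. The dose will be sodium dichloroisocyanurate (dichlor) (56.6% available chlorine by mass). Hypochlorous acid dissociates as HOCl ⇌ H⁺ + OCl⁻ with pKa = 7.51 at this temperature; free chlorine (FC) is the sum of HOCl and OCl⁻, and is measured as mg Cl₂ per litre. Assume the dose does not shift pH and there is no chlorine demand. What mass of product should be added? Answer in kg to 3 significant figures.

Volume: 114,000 US gal × 3.785 L/gal = 431,490 L.
[OCl⁻]/[HOCl] = 10^(pH − pKa) = 10^(7.76 − 7.51) = 1.778; fraction as HOCl = 1/(1 + 1.778) = 0.3599.
Free chlorine required for 2.87 ppm HOCl: 2.87 / 0.3599 = 7.974 ppm.
FC to add: 7.974 − 0.6 = 7.374 mg/L as Cl₂.
Cl₂ equivalent: 7.374 mg/L × 431,490 L = 3182 g.
Product at 56.6% available Cl: 3182 / 0.566 = 5621 g.

5.62 kg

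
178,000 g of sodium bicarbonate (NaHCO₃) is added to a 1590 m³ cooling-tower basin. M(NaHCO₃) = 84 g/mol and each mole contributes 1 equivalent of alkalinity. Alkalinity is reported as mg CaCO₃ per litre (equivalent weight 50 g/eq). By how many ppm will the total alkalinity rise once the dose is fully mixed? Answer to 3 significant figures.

Volume: 1590 m³ = 1,590,000 L.
Moles of NaHCO₃: 178,000 g ÷ 84 g/mol = 2119 mol → 2119 eq of alkalinity.
As CaCO₃: 2119 eq × 50 g/eq = 106,000 g.
Rise: 106,000 g / 1,590,000 L × 1000 = 66.64 mg/L.

66.6 ppm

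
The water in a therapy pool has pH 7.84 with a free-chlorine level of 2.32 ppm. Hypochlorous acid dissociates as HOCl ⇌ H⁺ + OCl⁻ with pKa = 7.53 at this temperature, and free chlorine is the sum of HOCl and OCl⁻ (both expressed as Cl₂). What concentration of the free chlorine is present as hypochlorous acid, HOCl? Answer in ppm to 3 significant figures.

0.763 ppm

[OCl⁻]/[HOCl] = 10^(pH − pKa) = 10^(7.84 − 7.53) = 10^0.31 = 2.042.
Fraction as HOCl = 1 / (1 + 2.042) = 0.3288.
HOCl = 0.3288 × 2.32 ppm = 0.7627 ppm.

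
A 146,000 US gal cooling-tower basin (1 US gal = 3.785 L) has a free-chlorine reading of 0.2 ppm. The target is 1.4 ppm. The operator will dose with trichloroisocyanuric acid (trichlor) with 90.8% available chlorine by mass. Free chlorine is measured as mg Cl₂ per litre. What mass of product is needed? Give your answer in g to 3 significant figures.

Volume: 146,000 US gal × 3.785 L/gal = 552,610 L.
Chlorine deficit: 1.4 − 0.2 = 1.2 ppm = 1.2 mg/L as Cl₂.
Cl₂ equivalent needed: 1.2 mg/L × 552,610 L = 663,100 mg = 663.1 g.
Product at 90.8% available chlorine: 663.1 / 0.908 = 730.3 g.

730 g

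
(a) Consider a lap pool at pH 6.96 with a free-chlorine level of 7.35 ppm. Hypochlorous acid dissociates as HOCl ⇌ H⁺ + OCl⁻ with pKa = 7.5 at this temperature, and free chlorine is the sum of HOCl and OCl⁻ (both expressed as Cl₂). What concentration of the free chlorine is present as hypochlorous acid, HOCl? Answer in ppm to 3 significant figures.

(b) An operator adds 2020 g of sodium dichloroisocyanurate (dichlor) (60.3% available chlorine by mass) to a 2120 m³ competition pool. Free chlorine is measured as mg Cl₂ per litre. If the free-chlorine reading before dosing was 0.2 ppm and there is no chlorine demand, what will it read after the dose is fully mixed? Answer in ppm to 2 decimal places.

(a) 5.70 ppm; (b) 0.77 ppm

(a) [OCl⁻]/[HOCl] = 10^(pH − pKa) = 10^(6.96 − 7.5) = 10^-0.54 = 0.2884.
(a) Fraction as HOCl = 1 / (1 + 0.2884) = 0.7762.
(a) HOCl = 0.7762 × 7.35 ppm = 5.705 ppm.

(b) Volume: 2120 m³ = 2,120,000 L.
(b) Available chlorine delivered: 2020 g × 0.603 = 1218 g as Cl₂.
(b) Concentration rise: 1218 g / 2,120,000 L = 0.5746 mg/L = 0.57 ppm.
(b) Final FC: 0.2 + 0.57 = 0.77 ppm.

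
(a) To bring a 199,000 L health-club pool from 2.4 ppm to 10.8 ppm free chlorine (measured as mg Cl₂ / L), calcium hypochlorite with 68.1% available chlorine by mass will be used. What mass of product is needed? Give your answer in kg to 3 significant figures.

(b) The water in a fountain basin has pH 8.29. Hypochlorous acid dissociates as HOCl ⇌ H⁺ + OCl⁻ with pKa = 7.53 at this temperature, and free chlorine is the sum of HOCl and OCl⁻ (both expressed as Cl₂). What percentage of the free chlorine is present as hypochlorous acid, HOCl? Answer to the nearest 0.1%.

(a) 2.45 kg; (b) 14.8%

(a) Chlorine deficit: 10.8 − 2.4 = 8.4 ppm = 8.4 mg/L as Cl₂.
(a) Cl₂ equivalent needed: 8.4 mg/L × 199,000 L = 1,672,000 mg = 1672 g.
(a) Product at 68.1% available chlorine: 1672 / 0.681 = 2455 g.

(b) [OCl⁻]/[HOCl] = 10^(pH − pKa) = 10^(8.29 − 7.53) = 10^0.76 = 5.754.
(b) Fraction as HOCl = 1 / (1 + 5.754) = 0.1481.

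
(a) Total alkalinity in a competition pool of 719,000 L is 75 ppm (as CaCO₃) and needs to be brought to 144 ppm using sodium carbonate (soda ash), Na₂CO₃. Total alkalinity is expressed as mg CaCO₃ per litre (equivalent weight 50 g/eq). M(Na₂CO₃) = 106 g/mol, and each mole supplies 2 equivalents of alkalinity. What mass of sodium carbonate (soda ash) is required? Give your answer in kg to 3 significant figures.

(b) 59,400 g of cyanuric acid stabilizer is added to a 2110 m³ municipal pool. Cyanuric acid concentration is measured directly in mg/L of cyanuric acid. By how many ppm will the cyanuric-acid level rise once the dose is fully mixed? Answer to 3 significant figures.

(a) 52.6 kg; (b) 28.2 ppm

(a) Alkalinity to add: (144 − 75) = 69 mg/L as CaCO₃ × 719,000 L = 49,610 g as CaCO₃.
(a) Equivalents: 49,610 g ÷ 50 g/eq = 992.2 eq.
(a) Each mole of Na₂CO₃ supplies 2 eq, so 992.2 / 2 = 496.1 mol.
(a) Mass: 496.1 mol × 106 g/mol = 52,590 g.

(b) Volume: 2110 m³ = 2,110,000 L.
(b) Rise: 59,400 g / 2,110,000 L × 1000 = 28.15 mg/L.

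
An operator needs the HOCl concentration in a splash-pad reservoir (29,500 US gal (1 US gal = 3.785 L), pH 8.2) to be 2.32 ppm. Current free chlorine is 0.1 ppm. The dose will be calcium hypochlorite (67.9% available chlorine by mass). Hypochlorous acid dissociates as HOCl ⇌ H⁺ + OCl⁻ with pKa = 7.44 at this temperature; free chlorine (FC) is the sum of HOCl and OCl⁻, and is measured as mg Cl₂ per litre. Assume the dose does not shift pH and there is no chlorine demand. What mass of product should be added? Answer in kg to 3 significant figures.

Volume: 29,500 US gal × 3.785 L/gal = 111,658 L.
[OCl⁻]/[HOCl] = 10^(pH − pKa) = 10^(8.2 − 7.44) = 5.754; fraction as HOCl = 1/(1 + 5.754) = 0.1481.
Free chlorine required for 2.32 ppm HOCl: 2.32 / 0.1481 = 15.67 ppm.
FC to add: 15.67 − 0.1 = 15.57 mg/L as Cl₂.
Cl₂ equivalent: 15.57 mg/L × 111,658 L = 1739 g.
Product at 67.9% available Cl: 1739 / 0.679 = 2560 g.

2.56 kg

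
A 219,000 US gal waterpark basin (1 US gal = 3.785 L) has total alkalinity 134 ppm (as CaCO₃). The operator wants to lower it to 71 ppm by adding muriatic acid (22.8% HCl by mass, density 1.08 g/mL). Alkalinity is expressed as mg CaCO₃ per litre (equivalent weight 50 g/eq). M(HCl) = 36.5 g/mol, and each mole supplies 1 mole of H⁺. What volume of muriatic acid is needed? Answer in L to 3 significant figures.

Volume: 219,000 US gal × 3.785 L/gal = 828,915 L.
Alkalinity to neutralize: (134 − 71) = 63 mg/L as CaCO₃ × 828,915 L = 52,220 g as CaCO₃.
Equivalents of H⁺ required: 52,220 ÷ 50 g/eq = 1044 eq = 1044 mol HCl.
Mass of HCl: 1044 × 36.5 = 38,120 g.
Mass of 22.8% solution: 38,120 / 0.228 = 167,200 g.
Volume: 167,200 g ÷ 1.08 g/mL = 154,800 mL.

155 L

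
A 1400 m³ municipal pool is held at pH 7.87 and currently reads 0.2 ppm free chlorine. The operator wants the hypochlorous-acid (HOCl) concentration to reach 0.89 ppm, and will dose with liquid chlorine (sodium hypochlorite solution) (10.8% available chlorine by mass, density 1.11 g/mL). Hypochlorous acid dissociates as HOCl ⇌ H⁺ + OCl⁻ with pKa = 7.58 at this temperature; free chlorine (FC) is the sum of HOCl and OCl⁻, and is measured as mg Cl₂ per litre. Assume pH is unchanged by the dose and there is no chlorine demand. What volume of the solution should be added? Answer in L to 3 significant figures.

28.3 L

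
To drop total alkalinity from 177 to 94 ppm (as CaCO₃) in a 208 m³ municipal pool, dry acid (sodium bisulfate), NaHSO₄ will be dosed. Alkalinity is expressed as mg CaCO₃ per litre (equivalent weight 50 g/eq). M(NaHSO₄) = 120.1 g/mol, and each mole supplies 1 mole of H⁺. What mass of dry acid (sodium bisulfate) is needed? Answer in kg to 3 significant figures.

41.5 kg

Volume: 208 m³ = 208,000 L.
Alkalinity to neutralize: (177 − 94) = 83 mg/L as CaCO₃ × 208,000 L = 17,260 g as CaCO₃.
Equivalents of H⁺ required: 17,260 ÷ 50 g/eq = 345.3 eq = 345.3 mol NaHSO₄.
Mass of NaHSO₄: 345.3 × 120.1 = 41,470 g.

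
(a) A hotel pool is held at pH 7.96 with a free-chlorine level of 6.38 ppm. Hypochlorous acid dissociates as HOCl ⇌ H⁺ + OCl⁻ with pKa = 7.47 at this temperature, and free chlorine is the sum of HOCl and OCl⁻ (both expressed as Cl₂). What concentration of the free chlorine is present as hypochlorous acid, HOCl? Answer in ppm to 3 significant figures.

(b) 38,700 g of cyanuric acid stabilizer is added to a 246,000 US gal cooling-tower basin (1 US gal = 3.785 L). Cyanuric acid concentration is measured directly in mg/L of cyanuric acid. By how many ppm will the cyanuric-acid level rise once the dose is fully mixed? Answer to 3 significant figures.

(a) 1.56 ppm; (b) 41.6 ppm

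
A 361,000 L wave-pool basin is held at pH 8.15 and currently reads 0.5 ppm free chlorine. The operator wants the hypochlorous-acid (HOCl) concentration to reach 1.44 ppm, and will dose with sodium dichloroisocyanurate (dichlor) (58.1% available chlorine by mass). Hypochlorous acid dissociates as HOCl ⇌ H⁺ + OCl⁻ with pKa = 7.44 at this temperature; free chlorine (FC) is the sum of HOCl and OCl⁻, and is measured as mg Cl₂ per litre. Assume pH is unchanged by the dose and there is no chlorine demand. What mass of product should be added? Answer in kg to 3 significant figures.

[OCl⁻]/[HOCl] = 10^(pH − pKa) = 10^(8.15 − 7.44) = 5.129; fraction as HOCl = 1/(1 + 5.129) = 0.1632.
Free chlorine required for 1.44 ppm HOCl: 1.44 / 0.1632 = 8.825 ppm.
FC to add: 8.825 − 0.5 = 8.325 mg/L as Cl₂.
Cl₂ equivalent: 8.325 mg/L × 361,000 L = 3005 g.
Product at 58.1% available Cl: 3005 / 0.581 = 5173 g.

5.17 kg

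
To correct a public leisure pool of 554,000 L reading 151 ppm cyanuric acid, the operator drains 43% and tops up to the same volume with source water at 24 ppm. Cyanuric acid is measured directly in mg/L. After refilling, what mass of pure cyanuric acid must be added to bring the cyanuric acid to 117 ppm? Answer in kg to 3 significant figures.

After draining 43% and refilling: 151 × 0.57 + 24 × 0.43 = 96.39 ppm.
Deficit to target: 117 − 96.39 = 20.61 mg/L.
Mass: 20.61 mg/L × 554,000 L = 11,420 g cyanuric acid.

11.4 kg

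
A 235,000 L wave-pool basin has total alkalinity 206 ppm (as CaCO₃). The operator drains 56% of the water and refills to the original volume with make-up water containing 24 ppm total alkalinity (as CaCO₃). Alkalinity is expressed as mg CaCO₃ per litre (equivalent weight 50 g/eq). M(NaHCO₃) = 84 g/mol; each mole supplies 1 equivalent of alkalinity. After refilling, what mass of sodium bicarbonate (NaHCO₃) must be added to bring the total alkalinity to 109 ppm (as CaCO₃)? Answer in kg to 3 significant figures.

1.94 kg

After draining 56% and refilling: 206 × 0.44 + 24 × 0.56 = 104.08 ppm.
Deficit to target: 109 − 104.08 = 4.92 mg/L.
As CaCO₃: 4.92 mg/L × 235,000 L = 1156 g; ÷ 50 g/eq ÷ 1 = 23.12 mol NaHCO₃.
Mass: 23.12 × 84 = 1942 g.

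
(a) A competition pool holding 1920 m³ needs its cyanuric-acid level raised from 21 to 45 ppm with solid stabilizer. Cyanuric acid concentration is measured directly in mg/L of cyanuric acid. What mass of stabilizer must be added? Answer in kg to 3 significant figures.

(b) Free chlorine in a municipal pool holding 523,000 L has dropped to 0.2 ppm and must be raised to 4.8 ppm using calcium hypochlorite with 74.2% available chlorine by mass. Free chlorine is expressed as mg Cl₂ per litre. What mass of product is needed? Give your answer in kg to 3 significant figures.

(a) Volume: 1920 m³ = 1,920,000 L.
(a) CYA to add: (45 − 21) = 24 mg/L × 1,920,000 L = 46,080 g cyanuric acid.

(b) Chlorine deficit: 4.8 − 0.2 = 4.6 ppm = 4.6 mg/L as Cl₂.
(b) Cl₂ equivalent needed: 4.6 mg/L × 523,000 L = 2,406,000 mg = 2406 g.
(b) Product at 74.2% available chlorine: 2406 / 0.742 = 3242 g.

(a) 46.1 kg; (b) 3.24 kg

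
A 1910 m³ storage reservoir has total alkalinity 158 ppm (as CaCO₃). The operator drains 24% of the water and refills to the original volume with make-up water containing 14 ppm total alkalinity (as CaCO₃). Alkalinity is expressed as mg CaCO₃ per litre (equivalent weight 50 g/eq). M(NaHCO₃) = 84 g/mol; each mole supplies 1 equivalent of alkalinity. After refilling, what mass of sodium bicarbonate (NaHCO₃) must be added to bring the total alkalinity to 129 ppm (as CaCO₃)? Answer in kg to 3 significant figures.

Volume: 1910 m³ = 1,910,000 L.
After draining 24% and refilling: 158 × 0.76 + 14 × 0.24 = 123.44 ppm.
Deficit to target: 129 − 123.44 = 5.56 mg/L.
As CaCO₃: 5.56 mg/L × 1,910,000 L = 10,620 g; ÷ 50 g/eq ÷ 1 = 212.4 mol NaHCO₃.
Mass: 212.4 × 84 = 17,840 g.

17.8 kg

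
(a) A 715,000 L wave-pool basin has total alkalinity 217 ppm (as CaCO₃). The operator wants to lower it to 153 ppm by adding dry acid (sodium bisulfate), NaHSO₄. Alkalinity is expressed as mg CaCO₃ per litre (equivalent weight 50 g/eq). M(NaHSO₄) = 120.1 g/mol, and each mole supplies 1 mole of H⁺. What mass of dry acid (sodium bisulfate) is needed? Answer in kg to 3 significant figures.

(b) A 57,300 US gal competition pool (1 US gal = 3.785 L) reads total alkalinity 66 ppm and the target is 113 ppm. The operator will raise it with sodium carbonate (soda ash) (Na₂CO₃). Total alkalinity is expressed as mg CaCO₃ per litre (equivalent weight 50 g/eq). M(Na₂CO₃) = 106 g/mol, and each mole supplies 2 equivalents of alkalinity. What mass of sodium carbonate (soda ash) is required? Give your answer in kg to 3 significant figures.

(a) Alkalinity to neutralize: (217 − 153) = 64 mg/L as CaCO₃ × 715,000 L = 45,760 g as CaCO₃.
(a) Equivalents of H⁺ required: 45,760 ÷ 50 g/eq = 915.2 eq = 915.2 mol NaHSO₄.
(a) Mass of NaHSO₄: 915.2 × 120.1 = 109,900 g.

(b) Volume: 57,300 US gal × 3.785 L/gal = 216,880 L.
(b) Alkalinity to add: (113 − 66) = 47 mg/L as CaCO₃ × 216,880 L = 10,190 g as CaCO₃.
(b) Equivalents: 10,190 g ÷ 50 g/eq = 203.9 eq.
(b) Each mole of Na₂CO₃ supplies 2 eq, so 203.9 / 2 = 101.9 mol.
(b) Mass: 101.9 mol × 106 g/mol = 10,800 g.

(a) 110 kg; (b) 10.8 kg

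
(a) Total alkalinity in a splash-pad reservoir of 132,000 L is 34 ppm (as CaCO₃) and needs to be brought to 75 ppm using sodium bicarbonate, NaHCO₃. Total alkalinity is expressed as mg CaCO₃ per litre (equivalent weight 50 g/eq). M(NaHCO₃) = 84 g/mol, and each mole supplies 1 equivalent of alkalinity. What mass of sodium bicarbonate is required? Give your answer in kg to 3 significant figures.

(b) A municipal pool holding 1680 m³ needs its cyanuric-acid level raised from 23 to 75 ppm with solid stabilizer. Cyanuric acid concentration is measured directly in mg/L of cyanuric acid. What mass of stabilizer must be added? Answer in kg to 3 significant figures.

(a) 9.09 kg; (b) 87.4 kg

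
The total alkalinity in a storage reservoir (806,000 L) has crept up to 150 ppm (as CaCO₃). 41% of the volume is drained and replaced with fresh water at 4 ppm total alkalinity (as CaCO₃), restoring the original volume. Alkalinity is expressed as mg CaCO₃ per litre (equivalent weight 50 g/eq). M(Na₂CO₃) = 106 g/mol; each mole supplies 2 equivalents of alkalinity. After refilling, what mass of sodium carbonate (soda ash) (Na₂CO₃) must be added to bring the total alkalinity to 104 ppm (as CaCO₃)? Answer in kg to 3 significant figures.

After draining 41% and refilling: 150 × 0.59 + 4 × 0.41 = 90.14 ppm.
Deficit to target: 104 − 90.14 = 13.86 mg/L.
As CaCO₃: 13.86 mg/L × 806,000 L = 11,170 g; ÷ 50 g/eq ÷ 2 = 111.7 mol Na₂CO₃.
Mass: 111.7 × 106 = 11,840 g.

11.8 kg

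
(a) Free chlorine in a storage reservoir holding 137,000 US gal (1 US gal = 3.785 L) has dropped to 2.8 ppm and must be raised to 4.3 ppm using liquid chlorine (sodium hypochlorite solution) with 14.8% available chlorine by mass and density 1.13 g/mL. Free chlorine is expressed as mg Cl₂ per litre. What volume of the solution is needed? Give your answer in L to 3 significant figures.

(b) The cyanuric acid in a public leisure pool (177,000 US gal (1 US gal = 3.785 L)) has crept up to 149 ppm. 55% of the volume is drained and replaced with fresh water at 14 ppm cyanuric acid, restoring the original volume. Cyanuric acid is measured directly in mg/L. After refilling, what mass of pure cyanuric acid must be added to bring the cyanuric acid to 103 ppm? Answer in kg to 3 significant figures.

(a) 4.65 L; (b) 18.9 kg

(a) Volume: 137,000 US gal × 3.785 L/gal = 518,545 L.
(a) Chlorine deficit: 4.3 − 2.8 = 1.5 ppm = 1.5 mg/L as Cl₂.
(a) Cl₂ equivalent needed: 1.5 mg/L × 518,545 L = 777,800 mg = 777.8 g.
(a) Product at 14.8% available chlorine: 777.8 / 0.148 = 5256 g.
(a) Volume at density 1.13 g/mL: 5256 g ÷ 1.13 g/mL = 4651 mL.

(b) Volume: 177,000 US gal × 3.785 L/gal = 669,945 L.
(b) After draining 55% and refilling: 149 × 0.45 + 14 × 0.55 = 74.75 ppm.
(b) Deficit to target: 103 − 74.75 = 28.25 mg/L.
(b) Mass: 28.25 mg/L × 669,945 L = 18,930 g cyanuric acid.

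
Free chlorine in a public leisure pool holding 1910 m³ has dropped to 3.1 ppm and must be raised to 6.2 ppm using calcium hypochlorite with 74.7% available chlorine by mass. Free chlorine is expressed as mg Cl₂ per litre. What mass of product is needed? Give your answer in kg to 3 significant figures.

Volume: 1910 m³ = 1,910,000 L.
Chlorine deficit: 6.2 − 3.1 = 3.1 ppm = 3.1 mg/L as Cl₂.
Cl₂ equivalent needed: 3.1 mg/L × 1,910,000 L = 5,921,000 mg = 5921 g.
Product at 74.7% available chlorine: 5921 / 0.747 = 7926 g.

7.93 kg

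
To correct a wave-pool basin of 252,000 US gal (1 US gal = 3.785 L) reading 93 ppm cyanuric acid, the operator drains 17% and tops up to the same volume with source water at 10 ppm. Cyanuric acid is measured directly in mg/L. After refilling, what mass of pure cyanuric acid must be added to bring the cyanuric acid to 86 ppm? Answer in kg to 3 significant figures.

Volume: 252,000 US gal × 3.785 L/gal = 953,820 L.
After draining 17% and refilling: 93 × 0.83 + 10 × 0.17 = 78.89 ppm.
Deficit to target: 86 − 78.89 = 7.11 mg/L.
Mass: 7.11 mg/L × 953,820 L = 6782 g cyanuric acid.

6.78 kg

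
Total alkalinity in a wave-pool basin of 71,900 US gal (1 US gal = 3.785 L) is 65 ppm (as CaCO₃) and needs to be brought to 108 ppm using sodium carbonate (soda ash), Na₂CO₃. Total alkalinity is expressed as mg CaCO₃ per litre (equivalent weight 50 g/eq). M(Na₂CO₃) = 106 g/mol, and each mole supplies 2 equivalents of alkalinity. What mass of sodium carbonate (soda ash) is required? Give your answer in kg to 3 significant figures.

Volume: 71,900 US gal × 3.785 L/gal = 272,142 L.
Alkalinity to add: (108 − 65) = 43 mg/L as CaCO₃ × 272,142 L = 11,700 g as CaCO₃.
Equivalents: 11,700 g ÷ 50 g/eq = 234 eq.
Each mole of Na₂CO₃ supplies 2 eq, so 234 / 2 = 117 mol.
Mass: 117 mol × 106 g/mol = 12,400 g.

12.4 kg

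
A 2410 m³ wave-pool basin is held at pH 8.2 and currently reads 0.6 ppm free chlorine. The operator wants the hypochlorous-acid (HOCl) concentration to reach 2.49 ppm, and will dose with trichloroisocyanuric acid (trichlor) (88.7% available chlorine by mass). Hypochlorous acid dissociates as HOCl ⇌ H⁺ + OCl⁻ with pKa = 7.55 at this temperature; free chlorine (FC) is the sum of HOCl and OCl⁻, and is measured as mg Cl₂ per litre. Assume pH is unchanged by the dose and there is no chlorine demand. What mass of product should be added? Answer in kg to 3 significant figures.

Volume: 2410 m³ = 2,410,000 L.
[OCl⁻]/[HOCl] = 10^(pH − pKa) = 10^(8.2 − 7.55) = 4.467; fraction as HOCl = 1/(1 + 4.467) = 0.1829.
Free chlorine required for 2.49 ppm HOCl: 2.49 / 0.1829 = 13.61 ppm.
FC to add: 13.61 − 0.6 = 13.01 mg/L as Cl₂.
Cl₂ equivalent: 13.01 mg/L × 2,410,000 L = 31,360 g.
Product at 88.7% available Cl: 31,360 / 0.887 = 35,360 g.

35.4 kg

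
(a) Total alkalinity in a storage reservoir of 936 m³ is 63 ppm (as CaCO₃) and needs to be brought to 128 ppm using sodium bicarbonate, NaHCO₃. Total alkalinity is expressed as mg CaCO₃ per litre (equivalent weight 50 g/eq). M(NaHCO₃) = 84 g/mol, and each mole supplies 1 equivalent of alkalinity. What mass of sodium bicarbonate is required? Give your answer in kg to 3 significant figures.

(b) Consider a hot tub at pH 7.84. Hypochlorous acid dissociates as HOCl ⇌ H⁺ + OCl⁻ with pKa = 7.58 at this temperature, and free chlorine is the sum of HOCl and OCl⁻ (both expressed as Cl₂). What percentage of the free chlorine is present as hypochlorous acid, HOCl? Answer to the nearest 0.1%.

(a) 102 kg; (b) 35.5%

(a) Volume: 936 m³ = 936,000 L.
(a) Alkalinity to add: (128 − 63) = 65 mg/L as CaCO₃ × 936,000 L = 60,840 g as CaCO₃.
(a) Equivalents: 60,840 g ÷ 50 g/eq = 1217 eq.
(a) NaHCO₃ supplies 1 eq per mole → 1217 mol.
(a) Mass: 1217 mol × 84 g/mol = 102,200 g.

(b) [OCl⁻]/[HOCl] = 10^(pH − pKa) = 10^(7.84 − 7.58) = 10^0.26 = 1.82.
(b) Fraction as HOCl = 1 / (1 + 1.82) = 0.3546.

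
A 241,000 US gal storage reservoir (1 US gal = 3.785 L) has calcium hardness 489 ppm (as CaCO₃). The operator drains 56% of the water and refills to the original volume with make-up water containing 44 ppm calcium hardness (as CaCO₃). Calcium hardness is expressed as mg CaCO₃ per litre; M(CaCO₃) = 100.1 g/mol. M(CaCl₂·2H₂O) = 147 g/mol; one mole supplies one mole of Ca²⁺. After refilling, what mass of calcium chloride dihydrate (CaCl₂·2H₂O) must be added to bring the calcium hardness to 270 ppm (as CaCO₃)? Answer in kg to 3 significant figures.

Volume: 241,000 US gal × 3.785 L/gal = 912,185 L.
After draining 56% and refilling: 489 × 0.44 + 44 × 0.56 = 239.8 ppm.
Deficit to target: 270 − 239.8 = 30.2 mg/L.
As CaCO₃: 30.2 mg/L × 912,185 L = 27,550 g; ÷ 100.1 = 275.2 mol Ca²⁺.
Mass: 275.2 × 147 = 40,460 g.

40.5 kg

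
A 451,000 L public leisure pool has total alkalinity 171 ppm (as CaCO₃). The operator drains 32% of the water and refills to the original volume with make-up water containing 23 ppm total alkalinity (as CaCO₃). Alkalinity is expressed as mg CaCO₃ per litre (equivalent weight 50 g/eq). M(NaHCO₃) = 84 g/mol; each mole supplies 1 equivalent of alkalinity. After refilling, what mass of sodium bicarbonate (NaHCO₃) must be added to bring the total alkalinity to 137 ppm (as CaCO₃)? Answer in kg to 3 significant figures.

10.1 kg

After draining 32% and refilling: 171 × 0.68 + 23 × 0.32 = 123.64 ppm.
Deficit to target: 137 − 123.64 = 13.36 mg/L.
As CaCO₃: 13.36 mg/L × 451,000 L = 6025 g; ÷ 50 g/eq ÷ 1 = 120.5 mol NaHCO₃.
Mass: 120.5 × 84 = 10,120 g.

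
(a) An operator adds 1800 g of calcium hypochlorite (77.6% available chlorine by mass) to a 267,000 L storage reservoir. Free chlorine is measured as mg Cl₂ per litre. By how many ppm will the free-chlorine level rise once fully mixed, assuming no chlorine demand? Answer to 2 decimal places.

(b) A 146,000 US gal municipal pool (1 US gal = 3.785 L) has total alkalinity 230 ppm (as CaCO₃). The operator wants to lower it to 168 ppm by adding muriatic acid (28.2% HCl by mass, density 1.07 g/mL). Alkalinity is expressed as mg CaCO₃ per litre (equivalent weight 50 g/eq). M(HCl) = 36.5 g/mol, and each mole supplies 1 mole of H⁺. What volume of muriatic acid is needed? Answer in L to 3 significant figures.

(a) 5.23 ppm; (b) 82.9 L

(a) Available chlorine delivered: 1800 g × 0.776 = 1397 g as Cl₂.
(a) Concentration rise: 1397 g / 267,000 L = 5.231 mg/L = 5.23 ppm.

(b) Volume: 146,000 US gal × 3.785 L/gal = 552,610 L.
(b) Alkalinity to neutralize: (230 − 168) = 62 mg/L as CaCO₃ × 552,610 L = 34,260 g as CaCO₃.
(b) Equivalents of H⁺ required: 34,260 ÷ 50 g/eq = 685.2 eq = 685.2 mol HCl.
(b) Mass of HCl: 685.2 × 36.5 = 25,010 g.
(b) Mass of 28.2% solution: 25,010 / 0.282 = 88,690 g.
(b) Volume: 88,690 g ÷ 1.07 g/mL = 82,890 mL.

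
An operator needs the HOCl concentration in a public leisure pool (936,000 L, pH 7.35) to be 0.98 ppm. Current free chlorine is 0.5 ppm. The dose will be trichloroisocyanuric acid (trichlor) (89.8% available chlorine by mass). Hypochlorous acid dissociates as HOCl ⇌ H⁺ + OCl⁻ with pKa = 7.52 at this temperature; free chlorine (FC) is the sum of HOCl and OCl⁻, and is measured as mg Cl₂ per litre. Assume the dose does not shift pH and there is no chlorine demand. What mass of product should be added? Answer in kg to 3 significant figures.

1.19 kg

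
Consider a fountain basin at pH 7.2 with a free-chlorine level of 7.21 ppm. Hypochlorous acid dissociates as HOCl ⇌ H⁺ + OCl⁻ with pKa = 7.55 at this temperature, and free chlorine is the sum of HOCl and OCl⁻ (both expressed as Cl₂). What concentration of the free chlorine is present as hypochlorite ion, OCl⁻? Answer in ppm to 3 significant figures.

[OCl⁻]/[HOCl] = 10^(pH − pKa) = 10^(7.2 − 7.55) = 10^-0.35 = 0.4467.
Fraction as HOCl = 1 / (1 + 0.4467) = 0.6912.
OCl⁻ = (1 − 0.6912) × 7.21 ppm = 2.226 ppm.

2.23 ppm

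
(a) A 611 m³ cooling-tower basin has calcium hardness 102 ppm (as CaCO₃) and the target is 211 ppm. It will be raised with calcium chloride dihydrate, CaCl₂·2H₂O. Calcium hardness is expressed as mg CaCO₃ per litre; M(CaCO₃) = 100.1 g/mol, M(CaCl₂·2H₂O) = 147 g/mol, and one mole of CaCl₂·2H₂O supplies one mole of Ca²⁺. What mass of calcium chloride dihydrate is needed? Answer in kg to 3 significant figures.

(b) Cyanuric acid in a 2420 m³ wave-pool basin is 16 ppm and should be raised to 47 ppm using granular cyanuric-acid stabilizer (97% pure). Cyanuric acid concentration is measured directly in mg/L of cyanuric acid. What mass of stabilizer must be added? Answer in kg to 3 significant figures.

(a) Volume: 611 m³ = 611,000 L.
(a) Hardness to add: (211 − 102) = 109 mg/L as CaCO₃ × 611,000 L = 66,600 g as CaCO₃.
(a) Moles of Ca²⁺ (1 mol Ca²⁺ ≡ 1 mol CaCO₃): 66,600 / 100.1 g/mol = 665.3 mol.
(a) Mass of CaCl₂·2H₂O: 665.3 × 147 = 97,800 g.

(b) Volume: 2420 m³ = 2,420,000 L.
(b) CYA to add: (47 − 16) = 31 mg/L × 2,420,000 L = 75,020 g cyanuric acid.
(b) At 97% purity: 75,020 / 0.97 = 77,340 g product.

(a) 97.8 kg; (b) 77.3 kg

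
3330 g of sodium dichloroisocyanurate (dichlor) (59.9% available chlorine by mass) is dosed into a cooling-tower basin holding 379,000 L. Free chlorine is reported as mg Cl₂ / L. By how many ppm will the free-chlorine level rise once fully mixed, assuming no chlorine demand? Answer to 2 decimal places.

5.26 ppm

Available chlorine delivered: 3330 g × 0.599 = 1995 g as Cl₂.
Concentration rise: 1995 g / 379,000 L = 5.263 mg/L = 5.26 ppm.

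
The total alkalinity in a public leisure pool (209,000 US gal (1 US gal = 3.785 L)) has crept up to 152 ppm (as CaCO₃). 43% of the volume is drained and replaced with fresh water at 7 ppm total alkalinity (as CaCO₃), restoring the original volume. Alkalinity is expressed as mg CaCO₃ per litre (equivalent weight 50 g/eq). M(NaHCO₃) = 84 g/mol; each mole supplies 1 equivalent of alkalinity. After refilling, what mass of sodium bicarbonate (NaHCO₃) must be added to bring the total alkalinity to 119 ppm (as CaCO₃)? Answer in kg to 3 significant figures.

39.0 kg

Volume: 209,000 US gal × 3.785 L/gal = 791,065 L.
After draining 43% and refilling: 152 × 0.57 + 7 × 0.43 = 89.65 ppm.
Deficit to target: 119 − 89.65 = 29.35 mg/L.
As CaCO₃: 29.35 mg/L × 791,065 L = 23,220 g; ÷ 50 g/eq ÷ 1 = 464.4 mol NaHCO₃.
Mass: 464.4 × 84 = 39,010 g.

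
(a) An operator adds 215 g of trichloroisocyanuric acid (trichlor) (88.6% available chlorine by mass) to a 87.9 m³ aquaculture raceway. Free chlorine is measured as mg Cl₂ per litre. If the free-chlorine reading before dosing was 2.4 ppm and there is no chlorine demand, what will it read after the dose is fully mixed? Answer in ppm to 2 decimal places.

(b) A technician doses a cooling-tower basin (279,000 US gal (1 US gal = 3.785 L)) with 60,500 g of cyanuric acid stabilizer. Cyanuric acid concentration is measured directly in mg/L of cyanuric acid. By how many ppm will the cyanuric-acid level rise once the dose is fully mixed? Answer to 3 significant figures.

(a) Volume: 87.9 m³ = 87,900 L.
(a) Available chlorine delivered: 215 g × 0.886 = 190.5 g as Cl₂.
(a) Concentration rise: 190.5 g / 87,900 L = 2.167 mg/L = 2.17 ppm.
(a) Final FC: 2.4 + 2.17 = 4.57 ppm.

(b) Volume: 279,000 US gal × 3.785 L/gal = 1,056,015 L.
(b) Rise: 60,500 g / 1,056,015 L × 1000 = 57.29 mg/L.

(a) 4.57 ppm; (b) 57.3 ppm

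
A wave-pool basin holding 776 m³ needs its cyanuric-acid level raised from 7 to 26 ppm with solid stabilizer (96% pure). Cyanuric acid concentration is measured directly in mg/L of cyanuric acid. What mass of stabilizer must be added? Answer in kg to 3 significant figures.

Volume: 776 m³ = 776,000 L.
CYA to add: (26 − 7) = 19 mg/L × 776,000 L = 14,740 g cyanuric acid.
At 96% purity: 14,740 / 0.96 = 15,360 g product.

15.4 kg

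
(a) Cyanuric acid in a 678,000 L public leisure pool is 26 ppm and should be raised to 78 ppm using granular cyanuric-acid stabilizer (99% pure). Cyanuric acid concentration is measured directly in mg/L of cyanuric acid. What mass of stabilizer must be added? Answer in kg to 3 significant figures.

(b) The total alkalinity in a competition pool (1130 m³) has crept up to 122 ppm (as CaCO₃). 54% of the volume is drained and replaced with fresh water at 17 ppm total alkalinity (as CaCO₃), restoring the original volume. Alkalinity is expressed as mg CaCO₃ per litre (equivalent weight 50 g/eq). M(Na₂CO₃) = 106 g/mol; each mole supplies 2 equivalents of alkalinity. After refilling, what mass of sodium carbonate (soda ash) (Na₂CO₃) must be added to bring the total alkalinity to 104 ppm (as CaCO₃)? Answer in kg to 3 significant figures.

(a) CYA to add: (78 − 26) = 52 mg/L × 678,000 L = 35,260 g cyanuric acid.
(a) At 99% purity: 35,260 / 0.99 = 35,610 g product.

(b) Volume: 1130 m³ = 1,130,000 L.
(b) After draining 54% and refilling: 122 × 0.46 + 17 × 0.54 = 65.3 ppm.
(b) Deficit to target: 104 − 65.3 = 38.7 mg/L.
(b) As CaCO₃: 38.7 mg/L × 1,130,000 L = 43,730 g; ÷ 50 g/eq ÷ 2 = 437.3 mol Na₂CO₃.
(b) Mass: 437.3 × 106 = 46,350 g.

(a) 35.6 kg; (b) 46.4 kg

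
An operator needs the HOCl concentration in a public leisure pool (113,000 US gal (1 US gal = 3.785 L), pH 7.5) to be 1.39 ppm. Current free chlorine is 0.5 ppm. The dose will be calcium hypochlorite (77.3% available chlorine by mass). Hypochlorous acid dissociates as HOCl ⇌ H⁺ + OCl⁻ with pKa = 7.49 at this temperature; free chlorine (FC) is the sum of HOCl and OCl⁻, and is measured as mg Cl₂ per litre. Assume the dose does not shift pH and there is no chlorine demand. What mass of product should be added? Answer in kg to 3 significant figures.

Volume: 113,000 US gal × 3.785 L/gal = 427,705 L.
[OCl⁻]/[HOCl] = 10^(pH − pKa) = 10^(7.5 − 7.49) = 1.023; fraction as HOCl = 1/(1 + 1.023) = 0.4942.
Free chlorine required for 1.39 ppm HOCl: 1.39 / 0.4942 = 2.812 ppm.
FC to add: 2.812 − 0.5 = 2.312 mg/L as Cl₂.
Cl₂ equivalent: 2.312 mg/L × 427,705 L = 989 g.
Product at 77.3% available Cl: 989 / 0.773 = 1279 g.

1.28 kg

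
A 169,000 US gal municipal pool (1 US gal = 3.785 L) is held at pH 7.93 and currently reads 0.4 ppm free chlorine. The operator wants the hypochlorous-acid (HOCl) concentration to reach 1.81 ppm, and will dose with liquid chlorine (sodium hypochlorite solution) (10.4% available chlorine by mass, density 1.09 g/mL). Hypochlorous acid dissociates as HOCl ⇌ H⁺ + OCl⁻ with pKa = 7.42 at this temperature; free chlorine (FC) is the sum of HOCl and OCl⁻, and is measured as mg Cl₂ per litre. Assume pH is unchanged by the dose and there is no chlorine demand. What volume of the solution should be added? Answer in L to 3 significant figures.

41.0 L

Volume: 169,000 US gal × 3.785 L/gal = 639,665 L.
[OCl⁻]/[HOCl] = 10^(pH − pKa) = 10^(7.93 − 7.42) = 3.236; fraction as HOCl = 1/(1 + 3.236) = 0.2361.
Free chlorine required for 1.81 ppm HOCl: 1.81 / 0.2361 = 7.667 ppm.
FC to add: 7.667 − 0.4 = 7.267 mg/L as Cl₂.
Cl₂ equivalent: 7.267 mg/L × 639,665 L = 4648 g.
Product at 10.4% available Cl: 4648 / 0.104 = 44,700 g.
Volume: 44,700 g ÷ 1.09 g/mL = 41,010 mL.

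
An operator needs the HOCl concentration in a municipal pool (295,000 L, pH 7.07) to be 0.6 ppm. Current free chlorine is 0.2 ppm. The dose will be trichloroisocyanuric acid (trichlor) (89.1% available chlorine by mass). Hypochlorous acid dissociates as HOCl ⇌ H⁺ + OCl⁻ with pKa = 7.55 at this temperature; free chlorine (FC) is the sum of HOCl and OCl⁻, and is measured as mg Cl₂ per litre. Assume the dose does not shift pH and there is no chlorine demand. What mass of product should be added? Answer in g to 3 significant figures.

198 g

[OCl⁻]/[HOCl] = 10^(pH − pKa) = 10^(7.07 − 7.55) = 0.3311; fraction as HOCl = 1/(1 + 0.3311) = 0.7512.
Free chlorine required for 0.6 ppm HOCl: 0.6 / 0.7512 = 0.7987 ppm.
FC to add: 0.7987 − 0.2 = 0.5987 mg/L as Cl₂.
Cl₂ equivalent: 0.5987 mg/L × 295,000 L = 176.6 g.
Product at 89.1% available Cl: 176.6 / 0.891 = 198.2 g.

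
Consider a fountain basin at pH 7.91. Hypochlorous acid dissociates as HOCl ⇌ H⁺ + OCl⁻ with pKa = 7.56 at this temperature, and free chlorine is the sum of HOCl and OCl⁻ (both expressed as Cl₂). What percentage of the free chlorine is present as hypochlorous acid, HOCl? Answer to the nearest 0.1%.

[OCl⁻]/[HOCl] = 10^(pH − pKa) = 10^(7.91 − 7.56) = 10^0.35 = 2.239.
Fraction as HOCl = 1 / (1 + 2.239) = 0.3088.

30.9%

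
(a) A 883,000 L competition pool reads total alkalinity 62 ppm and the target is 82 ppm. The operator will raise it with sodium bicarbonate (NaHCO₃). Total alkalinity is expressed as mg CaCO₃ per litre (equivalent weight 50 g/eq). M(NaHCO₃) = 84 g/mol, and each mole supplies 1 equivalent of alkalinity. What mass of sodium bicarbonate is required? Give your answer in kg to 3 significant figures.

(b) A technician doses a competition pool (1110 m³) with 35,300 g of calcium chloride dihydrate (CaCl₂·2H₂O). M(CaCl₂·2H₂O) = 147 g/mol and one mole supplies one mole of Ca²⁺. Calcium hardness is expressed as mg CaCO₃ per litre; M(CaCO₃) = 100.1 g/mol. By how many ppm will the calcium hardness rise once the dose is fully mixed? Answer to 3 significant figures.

(a) Alkalinity to add: (82 − 62) = 20 mg/L as CaCO₃ × 883,000 L = 17,660 g as CaCO₃.
(a) Equivalents: 17,660 g ÷ 50 g/eq = 353.2 eq.
(a) NaHCO₃ supplies 1 eq per mole → 353.2 mol.
(a) Mass: 353.2 mol × 84 g/mol = 29,670 g.

(b) Volume: 1110 m³ = 1,110,000 L.
(b) Moles of Ca²⁺: 35,300 g ÷ 147 g/mol = 240.1 mol.
(b) As CaCO₃: 240.1 mol × 100.1 g/mol = 24,040 g.
(b) Rise: 24,040 g / 1,110,000 L × 1000 = 21.66 mg/L.

(a) 29.7 kg; (b) 21.7 ppm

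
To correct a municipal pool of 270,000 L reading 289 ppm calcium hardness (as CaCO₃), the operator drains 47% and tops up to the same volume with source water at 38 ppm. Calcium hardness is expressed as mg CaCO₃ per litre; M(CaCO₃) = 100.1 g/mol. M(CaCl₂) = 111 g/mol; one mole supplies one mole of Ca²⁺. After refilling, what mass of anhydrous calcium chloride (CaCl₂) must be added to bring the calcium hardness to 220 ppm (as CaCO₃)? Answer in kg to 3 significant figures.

14.7 kg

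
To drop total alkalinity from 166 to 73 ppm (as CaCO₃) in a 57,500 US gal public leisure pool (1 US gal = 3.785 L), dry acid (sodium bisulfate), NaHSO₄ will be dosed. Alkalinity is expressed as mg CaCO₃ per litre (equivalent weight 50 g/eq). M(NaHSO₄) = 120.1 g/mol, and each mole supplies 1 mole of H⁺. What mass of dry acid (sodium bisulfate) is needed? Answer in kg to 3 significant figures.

Volume: 57,500 US gal × 3.785 L/gal = 217,638 L.
Alkalinity to neutralize: (166 − 73) = 93 mg/L as CaCO₃ × 217,638 L = 20,240 g as CaCO₃.
Equivalents of H⁺ required: 20,240 ÷ 50 g/eq = 404.8 eq = 404.8 mol NaHSO₄.
Mass of NaHSO₄: 404.8 × 120.1 = 48,620 g.

48.6 kg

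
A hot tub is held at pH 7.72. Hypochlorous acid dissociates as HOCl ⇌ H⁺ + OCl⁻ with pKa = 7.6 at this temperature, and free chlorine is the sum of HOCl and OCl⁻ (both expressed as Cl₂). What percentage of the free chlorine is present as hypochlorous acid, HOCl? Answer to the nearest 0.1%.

43.1%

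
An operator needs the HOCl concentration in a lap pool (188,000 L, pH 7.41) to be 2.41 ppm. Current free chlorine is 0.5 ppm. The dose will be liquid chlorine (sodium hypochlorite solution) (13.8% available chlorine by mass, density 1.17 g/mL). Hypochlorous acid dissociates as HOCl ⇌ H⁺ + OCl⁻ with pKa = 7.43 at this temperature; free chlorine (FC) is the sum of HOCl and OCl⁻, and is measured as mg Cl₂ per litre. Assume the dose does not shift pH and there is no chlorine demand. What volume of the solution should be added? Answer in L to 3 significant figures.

4.90 L

[OCl⁻]/[HOCl] = 10^(pH − pKa) = 10^(7.41 − 7.43) = 0.955; fraction as HOCl = 1/(1 + 0.955) = 0.5115.
Free chlorine required for 2.41 ppm HOCl: 2.41 / 0.5115 = 4.712 ppm.
FC to add: 4.712 − 0.5 = 4.212 mg/L as Cl₂.
Cl₂ equivalent: 4.212 mg/L × 188,000 L = 791.8 g.
Product at 13.8% available Cl: 791.8 / 0.138 = 5737 g.
Volume: 5737 g ÷ 1.17 g/mL = 4904 mL.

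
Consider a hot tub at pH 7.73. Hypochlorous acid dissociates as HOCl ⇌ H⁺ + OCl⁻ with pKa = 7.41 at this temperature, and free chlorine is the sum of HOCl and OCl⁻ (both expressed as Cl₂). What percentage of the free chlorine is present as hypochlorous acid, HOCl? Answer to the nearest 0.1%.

[OCl⁻]/[HOCl] = 10^(pH − pKa) = 10^(7.73 − 7.41) = 10^0.32 = 2.089.
Fraction as HOCl = 1 / (1 + 2.089) = 0.3237.

32.4%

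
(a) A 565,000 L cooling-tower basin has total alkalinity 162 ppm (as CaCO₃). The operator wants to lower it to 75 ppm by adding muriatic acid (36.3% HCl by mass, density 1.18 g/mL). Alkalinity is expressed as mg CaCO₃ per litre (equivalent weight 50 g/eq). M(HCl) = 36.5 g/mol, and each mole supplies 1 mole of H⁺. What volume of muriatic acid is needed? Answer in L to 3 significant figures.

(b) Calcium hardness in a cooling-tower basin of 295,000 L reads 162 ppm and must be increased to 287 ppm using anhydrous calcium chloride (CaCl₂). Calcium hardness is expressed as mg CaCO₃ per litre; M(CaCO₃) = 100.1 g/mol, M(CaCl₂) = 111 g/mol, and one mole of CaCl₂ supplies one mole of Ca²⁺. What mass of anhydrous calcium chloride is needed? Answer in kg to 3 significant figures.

(a) 83.8 L; (b) 40.9 kg

(a) Alkalinity to neutralize: (162 − 75) = 87 mg/L as CaCO₃ × 565,000 L = 49,160 g as CaCO₃.
(a) Equivalents of H⁺ required: 49,160 ÷ 50 g/eq = 983.1 eq = 983.1 mol HCl.
(a) Mass of HCl: 983.1 × 36.5 = 35,880 g.
(a) Mass of 36.3% solution: 35,880 / 0.363 = 98,850 g.
(a) Volume: 98,850 g ÷ 1.18 g/mL = 83,770 mL.

(b) Hardness to add: (287 − 162) = 125 mg/L as CaCO₃ × 295,000 L = 36,880 g as CaCO₃.
(b) Moles of Ca²⁺ (1 mol Ca²⁺ ≡ 1 mol CaCO₃): 36,880 / 100.1 g/mol = 368.4 mol.
(b) Mass of CaCl₂: 368.4 × 111 = 40,890 g.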